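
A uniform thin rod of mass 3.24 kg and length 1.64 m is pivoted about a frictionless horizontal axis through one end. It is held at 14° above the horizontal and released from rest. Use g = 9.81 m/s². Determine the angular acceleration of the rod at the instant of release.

α ≈ 8.71 rad/s²

About the pivot, I = (1/3)ML² = (1/3)(3.24)(1.64)² = 2.905 kg·m².
The weight acts at the center, a distance L/2 = 0.8200 m from the pivot; τ = Mg(L/2) cos 14° = 25.29 N·m.
α = τ/I = 25.29/2.905 = 8.706 rad/s².
(Equivalently α = (3g/(2L)) cos 14° = 8.706 rad/s².)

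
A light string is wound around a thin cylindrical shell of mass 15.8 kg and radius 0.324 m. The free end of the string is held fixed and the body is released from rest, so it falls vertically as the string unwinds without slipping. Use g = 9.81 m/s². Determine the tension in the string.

T ≈ 77.5 N

Translation: Mg − T = Ma. Rotation about the center: TR = Iα with I = MR².
With a = αR: T = (I/R²)a = M a, so Mg = (1 + 1.000)Ma.
a = g/(1 + 1.000) = 9.81/2.000 = 4.905 m/s².
T = 1.000·M·a = (1.000)(15.8)(4.905) = 77.50 N.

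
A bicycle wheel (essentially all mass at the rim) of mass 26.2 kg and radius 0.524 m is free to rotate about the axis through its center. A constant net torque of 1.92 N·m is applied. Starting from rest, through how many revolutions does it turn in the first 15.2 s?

≈ 4.91 revolutions

I = MR² = (26.2)(0.524)² = 7.194 kg·m².
α = τ/I = 1.92/7.194 = 0.2669 rad/s².
θ = ½αt² = ½(0.2669)(15.2)² = 30.83 rad.
Revolutions = θ/(2π) = 4.907.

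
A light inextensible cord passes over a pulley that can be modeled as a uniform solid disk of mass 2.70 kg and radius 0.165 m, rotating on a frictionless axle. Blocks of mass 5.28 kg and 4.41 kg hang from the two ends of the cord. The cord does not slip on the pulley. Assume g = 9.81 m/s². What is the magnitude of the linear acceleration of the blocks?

I = ½MR² = (1/2)(2.70)(0.165)² = 0.03675 kg·m².
Heavier block: m₁g − T₁ = m₁a. Lighter block: T₂ − m₂g = m₂a.
Pulley: (T₁ − T₂)R = Iα = I(a/R), so T₁ − T₂ = (I/R²)a = (1/2)M_p a = 1.350·a.
Adding the three: (m₁ − m₂)g = (m₁ + m₂ + 1.350)a, so a = (5.28 − 4.41)(9.81)/(5.28 + 4.41 + 1.350) = 0.7731 m/s².

a ≈ 0.773 m/s²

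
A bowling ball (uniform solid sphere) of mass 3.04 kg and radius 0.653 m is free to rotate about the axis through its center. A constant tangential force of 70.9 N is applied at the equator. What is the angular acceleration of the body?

I = (2/5)MR² = (2/5)(3.04)(0.653)² = 0.5185 kg·m².
τ = F R = (70.9)(0.653) = 46.30 N·m.
From τ = Iα: α = 46.30/0.5185 = 89.29 rad/s².

α ≈ 89.3 rad/s²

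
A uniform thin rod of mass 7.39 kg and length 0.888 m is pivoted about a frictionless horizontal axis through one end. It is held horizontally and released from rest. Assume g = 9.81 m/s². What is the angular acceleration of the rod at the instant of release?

About the pivot, I = (1/3)ML² = (1/3)(7.39)(0.888)² = 1.942 kg·m².
The weight acts at the center, a distance L/2 = 0.4440 m from the pivot; τ = Mg(L/2) = 32.19 N·m.
α = τ/I = 32.19/1.942 = 16.57 rad/s².
(Equivalently α = (3g/(2L)) = 16.57 rad/s².)

α ≈ 16.6 rad/s²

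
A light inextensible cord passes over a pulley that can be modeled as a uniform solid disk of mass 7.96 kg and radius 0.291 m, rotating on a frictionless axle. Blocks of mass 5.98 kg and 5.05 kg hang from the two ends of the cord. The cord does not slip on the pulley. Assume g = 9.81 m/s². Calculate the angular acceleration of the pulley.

α ≈ 2.09 rad/s²

I = ½MR² = (1/2)(7.96)(0.291)² = 0.3370 kg·m².
Heavier block: m₁g − T₁ = m₁a. Lighter block: T₂ − m₂g = m₂a.
Pulley: (T₁ − T₂)R = Iα = I(a/R), so T₁ − T₂ = (I/R²)a = (1/2)M_p a = 3.980·a.
Adding the three: (m₁ − m₂)g = (m₁ + m₂ + 3.980)a, so a = (5.98 − 5.05)(9.81)/(5.98 + 5.05 + 3.980) = 0.6078 m/s².
α = a/R = 0.6078/0.291 = 2.089 rad/s².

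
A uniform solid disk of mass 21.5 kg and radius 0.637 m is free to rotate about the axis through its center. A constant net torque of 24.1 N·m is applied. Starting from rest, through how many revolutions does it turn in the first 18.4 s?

I = ½MR² = (1/2)(21.5)(0.637)² = 4.362 kg·m².
α = τ/I = 24.1/4.362 = 5.525 rad/s².
θ = ½αt² = ½(5.525)(18.4)² = 935.3 rad.
Revolutions = θ/(2π) = 148.9.

≈ 149 revolutions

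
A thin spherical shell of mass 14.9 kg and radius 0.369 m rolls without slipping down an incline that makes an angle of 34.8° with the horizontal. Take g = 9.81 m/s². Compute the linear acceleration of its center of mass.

a ≈ 3.36 m/s²

Translation along the incline: Mg sinθ − f = Ma.
Rotation about the center: fR = Iα with I = (2/3)MR². No-slip gives a = αR, so f = (I/R²)a = (2/3)M a.
Substituting: Mg sinθ = (1 + 0.6667)Ma, so a = g sinθ/(1 + 0.6667) = (9.81) sin 34.8° / 1.667 = 3.359 m/s².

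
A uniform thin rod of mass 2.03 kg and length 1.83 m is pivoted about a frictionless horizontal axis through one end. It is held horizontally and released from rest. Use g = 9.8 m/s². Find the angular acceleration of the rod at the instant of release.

About the pivot, I = (1/3)ML² = (1/3)(2.03)(1.83)² = 2.266 kg·m².
The weight acts at the center, a distance L/2 = 0.9150 m from the pivot; τ = Mg(L/2) = 18.20 N·m.
α = τ/I = 18.20/2.266 = 8.033 rad/s².

α ≈ 8.03 rad/s²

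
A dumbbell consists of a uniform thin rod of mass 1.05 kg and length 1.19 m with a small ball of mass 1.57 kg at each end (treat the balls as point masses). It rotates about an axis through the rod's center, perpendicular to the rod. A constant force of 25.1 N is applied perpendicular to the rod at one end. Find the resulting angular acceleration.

α ≈ 12.1 rad/s²

I_rod = (1/12)ML² = (1/12)(1.05)(1.19)² = 0.1239 kg·m².
I_balls = 2·m·(L/2)² = 2(1.57)(0.5950)² = 1.112 kg·m².
Total I = 1.236 kg·m².
τ = F·(L/2) = (25.1)(0.595) = 14.93 N·m.
α = τ/I = 14.93/1.236 = 12.09 rad/s².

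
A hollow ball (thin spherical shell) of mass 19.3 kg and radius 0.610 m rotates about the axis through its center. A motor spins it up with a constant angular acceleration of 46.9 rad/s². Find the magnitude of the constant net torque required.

τ ≈ 225 N·m

I = (2/3)MR² = (2/3)(19.3)(0.610)² = 4.788 kg·m².
τ = Iα = (4.788)(46.90) = 224.5 N·m.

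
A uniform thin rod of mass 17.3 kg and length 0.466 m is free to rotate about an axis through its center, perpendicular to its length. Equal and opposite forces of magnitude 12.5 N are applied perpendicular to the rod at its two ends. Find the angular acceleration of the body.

α ≈ 18.6 rad/s²

I = (1/12)ML² = (1/12)(17.3)(0.466)² = 0.3131 kg·m².
The couple gives τ = F·(L/2) + F·(L/2) = F L = (12.5)(0.466) = 5.825 N·m.
Newton's second law for rotation, τ = Iα, gives α = τ/I = 5.825/0.3131 = 18.61 rad/s².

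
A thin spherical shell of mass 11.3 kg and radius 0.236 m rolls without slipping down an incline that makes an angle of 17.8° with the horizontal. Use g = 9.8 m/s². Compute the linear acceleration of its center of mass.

a ≈ 1.80 m/s²

Translation along the incline: Mg sinθ − f = Ma.
Rotation about the center: fR = Iα with I = (2/3)MR². No-slip gives a = αR, so f = (I/R²)a = (2/3)M a.
Substituting: Mg sinθ = (1 + 0.6667)Ma, so a = g sinθ/(1 + 0.6667) = (9.8) sin 17.8° / 1.667 = 1.797 m/s².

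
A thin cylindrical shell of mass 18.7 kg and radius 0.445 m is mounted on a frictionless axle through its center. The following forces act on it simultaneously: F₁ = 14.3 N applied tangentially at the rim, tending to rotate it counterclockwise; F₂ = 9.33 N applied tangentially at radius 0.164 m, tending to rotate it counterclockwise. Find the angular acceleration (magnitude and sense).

I = MR² = (18.7)(0.445)² = 3.703 kg·m².
Taking counterclockwise as positive: τ₁ = +(14.3)(0.445) = +6.364 N·m; τ₂ = +(9.33)(0.164) = +1.530 N·m.
Net torque τ = 7.894 N·m.
α = τ/I = 7.894/3.703 = 2.132 rad/s².

α ≈ 2.13 rad/s², counterclockwise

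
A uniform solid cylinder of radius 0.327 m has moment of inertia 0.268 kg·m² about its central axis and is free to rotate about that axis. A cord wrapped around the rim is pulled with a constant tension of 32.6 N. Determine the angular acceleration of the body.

τ = F R = (32.6)(0.327) = 10.66 N·m.
Newton's second law for rotation, τ = Iα, gives α = τ/I = 10.66/0.2680 = 39.78 rad/s².

α ≈ 39.8 rad/s²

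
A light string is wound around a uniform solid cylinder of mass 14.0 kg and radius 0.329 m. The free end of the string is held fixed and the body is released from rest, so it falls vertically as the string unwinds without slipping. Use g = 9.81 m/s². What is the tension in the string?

T ≈ 45.8 N

Translation: Mg − T = Ma. Rotation about the center: TR = Iα with I = ½MR².
With a = αR: T = (I/R²)a = (1/2)M a, so Mg = (1 + 0.5000)Ma.
a = g/(1 + 0.5000) = 9.81/1.500 = 6.540 m/s².
T = 0.5000·M·a = (0.5000)(14.0)(6.540) = 45.78 N.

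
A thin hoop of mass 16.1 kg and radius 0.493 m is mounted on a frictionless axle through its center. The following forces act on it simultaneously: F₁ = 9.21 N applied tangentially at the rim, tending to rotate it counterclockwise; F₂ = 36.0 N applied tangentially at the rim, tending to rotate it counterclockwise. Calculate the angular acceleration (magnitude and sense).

I = MR² = (16.1)(0.493)² = 3.913 kg·m².
Taking counterclockwise as positive: τ₁ = +(9.21)(0.493) = +4.541 N·m; τ₂ = +(36.0)(0.493) = +17.75 N·m.
Net torque τ = 22.29 N·m.
α = τ/I = 22.29/3.913 = 5.696 rad/s².

α ≈ 5.70 rad/s², counterclockwise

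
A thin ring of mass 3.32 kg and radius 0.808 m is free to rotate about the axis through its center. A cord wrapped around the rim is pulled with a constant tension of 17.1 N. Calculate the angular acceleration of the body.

I = MR² = (3.32)(0.808)² = 2.168 kg·m².
τ = F R = (17.1)(0.808) = 13.82 N·m.
From τ = Iα: α = 13.82/2.168 = 6.375 rad/s².

α ≈ 6.37 rad/s²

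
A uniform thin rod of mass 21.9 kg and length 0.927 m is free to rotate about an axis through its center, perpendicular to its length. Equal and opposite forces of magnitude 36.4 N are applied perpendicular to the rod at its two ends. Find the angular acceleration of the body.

I = (1/12)ML² = (1/12)(21.9)(0.927)² = 1.568 kg·m².
The couple gives τ = F·(L/2) + F·(L/2) = F L = (36.4)(0.927) = 33.74 N·m.
From τ = Iα: α = 33.74/1.568 = 21.52 rad/s².

α ≈ 21.5 rad/s²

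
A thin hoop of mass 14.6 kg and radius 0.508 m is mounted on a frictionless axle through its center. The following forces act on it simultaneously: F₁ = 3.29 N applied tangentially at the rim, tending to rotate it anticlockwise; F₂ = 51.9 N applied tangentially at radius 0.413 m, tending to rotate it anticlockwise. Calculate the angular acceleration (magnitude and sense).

α ≈ 6.13 rad/s², anticlockwise

I = MR² = (14.6)(0.508)² = 3.768 kg·m².
Taking anticlockwise as positive: τ₁ = +(3.29)(0.508) = +1.671 N·m; τ₂ = +(51.9)(0.413) = +21.43 N·m.
Net torque τ = 23.11 N·m.
α = τ/I = 23.11/3.768 = 6.133 rad/s².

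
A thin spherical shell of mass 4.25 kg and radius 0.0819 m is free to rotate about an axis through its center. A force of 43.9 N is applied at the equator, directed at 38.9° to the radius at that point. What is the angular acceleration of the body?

α ≈ 119 rad/s²

I = (2/3)MR² = (2/3)(4.25)(0.0819)² = 0.01900 kg·m².
Only the tangential component produces torque: τ = F R sinθ = (43.9)(0.0819) sin 38.9° = 2.258 N·m.
From τ = Iα: α = 2.258/0.01900 = 118.8 rad/s².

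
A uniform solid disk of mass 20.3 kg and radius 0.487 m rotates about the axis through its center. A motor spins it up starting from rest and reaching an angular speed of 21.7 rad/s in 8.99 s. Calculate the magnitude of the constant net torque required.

τ ≈ 5.81 N·m

I = ½MR² = (1/2)(20.3)(0.487)² = 2.407 kg·m².
α = Δω/Δt = (21.7 − 0)/8.99 = 2.414 rad/s².
τ = Iα = (2.407)(2.414) = 5.811 N·m.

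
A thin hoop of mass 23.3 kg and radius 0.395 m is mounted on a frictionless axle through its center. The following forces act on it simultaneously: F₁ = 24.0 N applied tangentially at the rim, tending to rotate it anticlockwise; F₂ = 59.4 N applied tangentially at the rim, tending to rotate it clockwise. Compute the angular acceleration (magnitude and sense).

α ≈ 3.85 rad/s², clockwise

I = MR² = (23.3)(0.395)² = 3.635 kg·m².
Taking anticlockwise as positive: τ₁ = +(24.0)(0.395) = +9.480 N·m; τ₂ = −(59.4)(0.395) = −23.46 N·m.
Net torque τ = -13.98 N·m.
α = τ/I = -13.98/3.635 = -3.846 rad/s².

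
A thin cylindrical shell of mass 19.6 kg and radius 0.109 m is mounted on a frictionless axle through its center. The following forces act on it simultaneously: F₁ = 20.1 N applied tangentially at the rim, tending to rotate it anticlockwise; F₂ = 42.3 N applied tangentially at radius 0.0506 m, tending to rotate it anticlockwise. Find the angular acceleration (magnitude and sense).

α ≈ 18.6 rad/s², anticlockwise

I = MR² = (19.6)(0.109)² = 0.2329 kg·m².
Taking anticlockwise as positive: τ₁ = +(20.1)(0.109) = +2.191 N·m; τ₂ = +(42.3)(0.0506) = +2.140 N·m.
Net torque τ = 4.331 N·m.
α = τ/I = 4.331/0.2329 = 18.60 rad/s².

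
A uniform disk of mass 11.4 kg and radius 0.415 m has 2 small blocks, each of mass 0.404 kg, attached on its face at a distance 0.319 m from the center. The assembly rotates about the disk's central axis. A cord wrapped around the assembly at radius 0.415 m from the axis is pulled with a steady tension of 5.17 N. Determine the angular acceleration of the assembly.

α ≈ 2.02 rad/s²

I_disk = ½MR² = ½(11.4)(0.415)² = 0.9817 kg·m².
I_blocks = 2·m·r² = 2(0.404)(0.319)² = 0.08222 kg·m².
Total I = 1.064 kg·m².
τ = F r = (5.17)(0.415) = 2.146 N·m.
α = τ/I = 2.146/1.064 = 2.017 rad/s².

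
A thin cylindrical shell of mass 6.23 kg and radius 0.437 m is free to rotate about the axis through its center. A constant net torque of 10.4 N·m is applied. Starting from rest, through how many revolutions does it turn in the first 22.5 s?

I = MR² = (6.23)(0.437)² = 1.190 kg·m².
α = τ/I = 10.4/1.190 = 8.741 rad/s².
θ = ½αt² = ½(8.741)(22.5)² = 2213 rad.
Revolutions = θ/(2π) = 352.2.

≈ 352 revolutions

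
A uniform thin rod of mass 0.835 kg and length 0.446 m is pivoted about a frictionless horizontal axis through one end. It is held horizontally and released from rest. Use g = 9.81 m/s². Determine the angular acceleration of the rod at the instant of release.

α ≈ 33.0 rad/s²

About the pivot, I = (1/3)ML² = (1/3)(0.835)(0.446)² = 0.05536 kg·m².
The weight acts at the center, a distance L/2 = 0.2230 m from the pivot; τ = Mg(L/2) = 1.827 N·m.
α = τ/I = 1.827/0.05536 = 32.99 rad/s².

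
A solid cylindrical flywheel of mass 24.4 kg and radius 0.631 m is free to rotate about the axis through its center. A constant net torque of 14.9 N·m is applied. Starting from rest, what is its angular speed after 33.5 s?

I = ½MR² = (1/2)(24.4)(0.631)² = 4.858 kg·m².
α = τ/I = 14.9/4.858 = 3.067 rad/s².
ω = ω₀ + αt = 0 + (3.067)(33.5) = 102.8 rad/s.

ω ≈ 103 rad/s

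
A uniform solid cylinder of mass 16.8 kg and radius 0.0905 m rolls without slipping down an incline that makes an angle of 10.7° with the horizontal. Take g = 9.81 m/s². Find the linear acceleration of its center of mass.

Translation along the incline: Mg sinθ − f = Ma.
Rotation about the center: fR = Iα with I = ½MR². No-slip gives a = αR, so f = (I/R²)a = (1/2)M a.
Substituting: Mg sinθ = (1 + 0.5000)Ma, so a = g sinθ/(1 + 0.5000) = (9.81) sin 10.7° / 1.500 = 1.214 m/s².

a ≈ 1.21 m/s²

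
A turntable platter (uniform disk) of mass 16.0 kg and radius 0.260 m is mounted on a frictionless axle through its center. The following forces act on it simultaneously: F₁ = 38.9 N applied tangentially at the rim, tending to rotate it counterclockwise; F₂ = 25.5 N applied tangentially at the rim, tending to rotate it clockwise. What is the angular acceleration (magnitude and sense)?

I = ½MR² = (1/2)(16.0)(0.260)² = 0.5408 kg·m².
Taking counterclockwise as positive: τ₁ = +(38.9)(0.260) = +10.11 N·m; τ₂ = −(25.5)(0.260) = −6.630 N·m.
Net torque τ = 3.484 N·m.
α = τ/I = 3.484/0.5408 = 6.442 rad/s².

α ≈ 6.44 rad/s², counterclockwise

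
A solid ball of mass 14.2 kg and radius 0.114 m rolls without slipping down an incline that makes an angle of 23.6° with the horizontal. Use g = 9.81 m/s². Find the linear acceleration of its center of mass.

a ≈ 2.81 m/s²

Translation along the incline: Mg sinθ − f = Ma.
Rotation about the center: fR = Iα with I = (2/5)MR². No-slip gives a = αR, so f = (I/R²)a = (2/5)M a.
Substituting: Mg sinθ = (1 + 0.4000)Ma, so a = g sinθ/(1 + 0.4000) = (9.81) sin 23.6° / 1.400 = 2.805 m/s².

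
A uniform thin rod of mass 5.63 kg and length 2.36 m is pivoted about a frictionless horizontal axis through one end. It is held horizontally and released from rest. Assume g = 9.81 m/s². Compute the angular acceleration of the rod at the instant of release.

α ≈ 6.24 rad/s²

About the pivot, I = (1/3)ML² = (1/3)(5.63)(2.36)² = 10.45 kg·m².
The weight acts at the center, a distance L/2 = 1.180 m from the pivot; τ = Mg(L/2) = 65.17 N·m.
α = τ/I = 65.17/10.45 = 6.235 rad/s².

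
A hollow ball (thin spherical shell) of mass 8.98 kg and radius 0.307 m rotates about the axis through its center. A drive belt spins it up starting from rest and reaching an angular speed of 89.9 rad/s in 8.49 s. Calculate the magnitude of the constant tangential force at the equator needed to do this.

F ≈ 19.5 N

I = (2/3)MR² = (2/3)(8.98)(0.307)² = 0.5642 kg·m².
α = Δω/Δt = (89.9 − 0)/8.49 = 10.59 rad/s².
The required torque is τ = Iα = (0.5642)(10.59) = 5.975 N·m.
A tangential force at the equator gives τ = FR, so F = τ/R = 5.975/0.307 = 19.46 N.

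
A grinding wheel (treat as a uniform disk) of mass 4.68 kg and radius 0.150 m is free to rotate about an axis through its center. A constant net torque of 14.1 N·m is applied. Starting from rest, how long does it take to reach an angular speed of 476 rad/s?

I = ½MR² = (1/2)(4.68)(0.150)² = 0.05265 kg·m².
α = τ/I = 14.1/0.05265 = 267.8 rad/s².
ω = αt ⇒ t = ω/α = 476/267.8 = 1.777 s.

t ≈ 1.78 s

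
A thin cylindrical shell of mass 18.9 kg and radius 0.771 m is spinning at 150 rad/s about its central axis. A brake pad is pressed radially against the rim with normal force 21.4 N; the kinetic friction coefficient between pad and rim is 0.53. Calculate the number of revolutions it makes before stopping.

I = MR² = (18.9)(0.771)² = 11.23 kg·m².
Friction force f = μN = (0.53)(21.4) = 11.34 N at the rim; torque magnitude τ = fR = 8.745 N·m, opposing ω.
|α| = τ/I = 8.745/11.23 = 0.7783 rad/s² (deceleration).
ω² = ω₀² − 2|α|θ with ω = 0 ⇒ θ = ω₀²/(2|α|) = 14450 rad = 2300 rev.

≈ 2300 revolutions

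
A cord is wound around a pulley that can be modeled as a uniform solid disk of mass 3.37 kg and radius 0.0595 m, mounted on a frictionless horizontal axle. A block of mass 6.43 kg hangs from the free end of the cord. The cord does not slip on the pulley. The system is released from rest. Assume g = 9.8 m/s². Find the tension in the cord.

I = ½MR² = (1/2)(3.37)(0.0595)² = 0.005965 kg·m².
Block: mg − T = ma. Pulley: TR = Iα. No-slip: a = αR, so T = (I/R²)a = 1.685·a.
Then mg = (m + 1.685)a, so a = (6.43)(9.8)/(6.43 + 1.685) = 7.765 m/s².
T = 1.685·a = 13.08 N.

T ≈ 13.1 N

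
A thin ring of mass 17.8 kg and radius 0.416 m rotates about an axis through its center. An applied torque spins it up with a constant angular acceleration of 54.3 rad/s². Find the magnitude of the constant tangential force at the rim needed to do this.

I = MR² = (17.8)(0.416)² = 3.080 kg·m².
The required torque is τ = Iα = (3.080)(54.30) = 167.3 N·m.
A tangential force at the rim gives τ = FR, so F = τ/R = 167.3/0.416 = 402.1 N.

F ≈ 402 N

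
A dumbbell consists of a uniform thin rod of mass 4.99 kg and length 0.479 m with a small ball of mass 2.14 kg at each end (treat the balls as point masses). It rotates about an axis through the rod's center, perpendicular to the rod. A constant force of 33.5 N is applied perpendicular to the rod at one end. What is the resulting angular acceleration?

α ≈ 23.5 rad/s²

I_rod = (1/12)ML² = (1/12)(4.99)(0.479)² = 0.09541 kg·m².
I_balls = 2·m·(L/2)² = 2(2.14)(0.2395)² = 0.2455 kg·m².
Total I = 0.3409 kg·m².
τ = F·(L/2) = (33.5)(0.239) = 8.023 N·m.
α = τ/I = 8.023/0.3409 = 23.53 rad/s².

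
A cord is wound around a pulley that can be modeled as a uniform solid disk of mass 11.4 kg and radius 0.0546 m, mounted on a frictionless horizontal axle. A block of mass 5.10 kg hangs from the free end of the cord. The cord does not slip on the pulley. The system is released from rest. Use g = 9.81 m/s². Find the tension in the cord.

T ≈ 26.4 N

I = ½MR² = (1/2)(11.4)(0.0546)² = 0.01699 kg·m².
Block: mg − T = ma. Pulley: TR = Iα. No-slip: a = αR, so T = (I/R²)a = 5.700·a.
Then mg = (m + 5.700)a, so a = (5.10)(9.81)/(5.10 + 5.700) = 4.632 m/s².
T = 5.700·a = 26.41 N.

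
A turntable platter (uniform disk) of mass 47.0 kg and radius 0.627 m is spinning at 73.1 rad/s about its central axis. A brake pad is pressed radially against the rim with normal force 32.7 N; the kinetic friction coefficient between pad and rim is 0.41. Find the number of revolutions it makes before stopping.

≈ 467 revolutions

I = ½MR² = (1/2)(47.0)(0.627)² = 9.239 kg·m².
Friction force f = μN = (0.41)(32.7) = 13.41 N at the rim; torque magnitude τ = fR = 8.406 N·m, opposing ω.
|α| = τ/I = 8.406/9.239 = 0.9099 rad/s² (deceleration).
ω² = ω₀² − 2|α|θ with ω = 0 ⇒ θ = ω₀²/(2|α|) = 2936 rad = 467.3 rev.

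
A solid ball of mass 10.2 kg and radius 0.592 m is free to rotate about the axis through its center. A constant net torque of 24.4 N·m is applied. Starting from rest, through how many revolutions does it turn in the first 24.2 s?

≈ 795 revolutions

I = (2/5)MR² = (2/5)(10.2)(0.592)² = 1.430 kg·m².
α = τ/I = 24.4/1.430 = 17.06 rad/s².
θ = ½αt² = ½(17.06)(24.2)² = 4997 rad.
Revolutions = θ/(2π) = 795.3.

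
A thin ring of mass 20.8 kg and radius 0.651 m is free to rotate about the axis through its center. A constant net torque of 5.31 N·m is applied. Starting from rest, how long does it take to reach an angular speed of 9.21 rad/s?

I = MR² = (20.8)(0.651)² = 8.815 kg·m².
α = τ/I = 5.31/8.815 = 0.6024 rad/s².
ω = αt ⇒ t = ω/α = 9.21/0.6024 = 15.29 s.

t ≈ 15.3 s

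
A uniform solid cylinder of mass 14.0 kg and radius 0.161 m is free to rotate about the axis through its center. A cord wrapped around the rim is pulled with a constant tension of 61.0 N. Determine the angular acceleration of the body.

I = ½MR² = (1/2)(14.0)(0.161)² = 0.1814 kg·m².
τ = F R = (61.0)(0.161) = 9.821 N·m.
Newton's second law for rotation, τ = Iα, gives α = τ/I = 9.821/0.1814 = 54.13 rad/s².

α ≈ 54.1 rad/s²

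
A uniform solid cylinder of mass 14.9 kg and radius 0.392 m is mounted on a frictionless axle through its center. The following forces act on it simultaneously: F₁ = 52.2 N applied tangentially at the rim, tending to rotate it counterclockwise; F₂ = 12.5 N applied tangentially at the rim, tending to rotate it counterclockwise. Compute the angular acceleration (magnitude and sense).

I = ½MR² = (1/2)(14.9)(0.392)² = 1.145 kg·m².
Taking counterclockwise as positive: τ₁ = +(52.2)(0.392) = +20.46 N·m; τ₂ = +(12.5)(0.392) = +4.900 N·m.
Net torque τ = 25.36 N·m.
α = τ/I = 25.36/1.145 = 22.15 rad/s².

α ≈ 22.2 rad/s², counterclockwise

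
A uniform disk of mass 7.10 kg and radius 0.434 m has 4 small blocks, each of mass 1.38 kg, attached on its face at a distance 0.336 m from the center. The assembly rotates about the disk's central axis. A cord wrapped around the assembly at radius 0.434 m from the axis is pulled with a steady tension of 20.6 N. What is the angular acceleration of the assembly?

I_disk = ½MR² = ½(7.10)(0.434)² = 0.6687 kg·m².
I_blocks = 4·m·r² = 4(1.38)(0.336)² = 0.6232 kg·m².
Total I = 1.292 kg·m².
τ = F r = (20.6)(0.434) = 8.940 N·m.
α = τ/I = 8.940/1.292 = 6.921 rad/s².

α ≈ 6.92 rad/s²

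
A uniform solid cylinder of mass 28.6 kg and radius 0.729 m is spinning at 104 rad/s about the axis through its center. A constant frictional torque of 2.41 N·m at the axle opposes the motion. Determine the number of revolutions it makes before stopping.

≈ 2710 revolutions

I = ½MR² = (1/2)(28.6)(0.729)² = 7.600 kg·m².
The net torque has magnitude 2.41 N·m, opposing ω.
|α| = τ/I = 2.410/7.600 = 0.3171 rad/s² (deceleration).
ω² = ω₀² − 2|α|θ with ω = 0 ⇒ θ = ω₀²/(2|α|) = 17050 rad = 2714 rev.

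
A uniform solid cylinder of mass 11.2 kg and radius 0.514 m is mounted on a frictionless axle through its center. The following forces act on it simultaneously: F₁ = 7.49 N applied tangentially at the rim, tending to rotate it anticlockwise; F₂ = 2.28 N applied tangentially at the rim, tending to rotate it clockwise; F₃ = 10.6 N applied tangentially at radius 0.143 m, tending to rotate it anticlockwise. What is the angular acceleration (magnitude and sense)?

I = ½MR² = (1/2)(11.2)(0.514)² = 1.479 kg·m².
Taking anticlockwise as positive: τ₁ = +(7.49)(0.514) = +3.850 N·m; τ₂ = −(2.28)(0.514) = −1.172 N·m; τ₃ = +(10.6)(0.143) = +1.516 N·m.
Net torque τ = 4.194 N·m.
α = τ/I = 4.194/1.479 = 2.835 rad/s².

α ≈ 2.83 rad/s², anticlockwise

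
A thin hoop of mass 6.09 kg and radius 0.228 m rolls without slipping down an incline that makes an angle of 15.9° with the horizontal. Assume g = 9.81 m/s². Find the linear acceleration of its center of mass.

a ≈ 1.34 m/s²

Translation along the incline: Mg sinθ − f = Ma.
Rotation about the center: fR = Iα with I = MR². No-slip gives a = αR, so f = (I/R²)a = M a.
Substituting: Mg sinθ = (1 + 1.000)Ma, so a = g sinθ/(1 + 1.000) = (9.81) sin 15.9° / 2.000 = 1.344 m/s².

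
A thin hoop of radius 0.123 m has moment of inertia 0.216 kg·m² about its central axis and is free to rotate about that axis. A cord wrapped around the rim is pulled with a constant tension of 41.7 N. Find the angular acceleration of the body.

τ = F R = (41.7)(0.123) = 5.129 N·m.
From τ = Iα: α = 5.129/0.2160 = 23.75 rad/s².

α ≈ 23.7 rad/s²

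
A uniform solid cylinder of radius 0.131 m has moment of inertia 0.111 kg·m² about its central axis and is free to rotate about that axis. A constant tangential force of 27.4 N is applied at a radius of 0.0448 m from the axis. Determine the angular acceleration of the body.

α ≈ 11.1 rad/s²

τ = F·r = (27.4)(0.0448) = 1.228 N·m.
Newton's second law for rotation, τ = Iα, gives α = τ/I = 1.228/0.1110 = 11.06 rad/s².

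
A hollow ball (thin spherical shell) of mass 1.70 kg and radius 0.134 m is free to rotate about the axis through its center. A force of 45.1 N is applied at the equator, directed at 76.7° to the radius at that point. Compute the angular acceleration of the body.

α ≈ 289 rad/s²

I = (2/3)MR² = (2/3)(1.70)(0.134)² = 0.02035 kg·m².
Only the tangential component produces torque: τ = F R sinθ = (45.1)(0.134) sin 76.7° = 5.881 N·m.
Newton's second law for rotation, τ = Iα, gives α = τ/I = 5.881/0.02035 = 289.0 rad/s².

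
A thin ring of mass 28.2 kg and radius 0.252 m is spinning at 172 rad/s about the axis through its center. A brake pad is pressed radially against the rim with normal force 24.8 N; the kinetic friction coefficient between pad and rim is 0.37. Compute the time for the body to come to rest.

I = MR² = (28.2)(0.252)² = 1.791 kg·m².
Friction force f = μN = (0.37)(24.8) = 9.176 N at the rim; torque magnitude τ = fR = 2.312 N·m, opposing ω.
|α| = τ/I = 2.312/1.791 = 1.291 rad/s² (deceleration).
0 = ω₀ − |α|t ⇒ t = ω₀/|α| = 172/1.291 = 133.2 s.

t ≈ 133 s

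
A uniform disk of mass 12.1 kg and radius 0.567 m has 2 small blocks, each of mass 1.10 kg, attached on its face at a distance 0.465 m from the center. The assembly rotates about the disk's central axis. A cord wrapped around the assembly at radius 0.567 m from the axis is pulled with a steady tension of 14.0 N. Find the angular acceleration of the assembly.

α ≈ 3.28 rad/s²

I_disk = ½MR² = ½(12.1)(0.567)² = 1.945 kg·m².
I_blocks = 2·m·r² = 2(1.10)(0.465)² = 0.4757 kg·m².
Total I = 2.421 kg·m².
τ = F r = (14.0)(0.567) = 7.938 N·m.
α = τ/I = 7.938/2.421 = 3.279 rad/s².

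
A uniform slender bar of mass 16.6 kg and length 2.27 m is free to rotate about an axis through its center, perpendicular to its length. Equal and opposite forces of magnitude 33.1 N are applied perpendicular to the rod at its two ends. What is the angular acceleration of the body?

α ≈ 10.5 rad/s²

I = (1/12)ML² = (1/12)(16.6)(2.27)² = 7.128 kg·m².
The couple gives τ = F·(L/2) + F·(L/2) = F L = (33.1)(2.27) = 75.14 N·m.
From τ = Iα: α = 75.14/7.128 = 10.54 rad/s².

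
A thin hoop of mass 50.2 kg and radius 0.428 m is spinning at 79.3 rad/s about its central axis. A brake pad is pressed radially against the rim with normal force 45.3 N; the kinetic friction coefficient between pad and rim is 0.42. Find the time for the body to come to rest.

t ≈ 89.6 s

I = MR² = (50.2)(0.428)² = 9.196 kg·m².
Friction force f = μN = (0.42)(45.3) = 19.03 N at the rim; torque magnitude τ = fR = 8.143 N·m, opposing ω.
|α| = τ/I = 8.143/9.196 = 0.8855 rad/s² (deceleration).
0 = ω₀ − |α|t ⇒ t = ω₀/|α| = 79.3/0.8855 = 89.55 s.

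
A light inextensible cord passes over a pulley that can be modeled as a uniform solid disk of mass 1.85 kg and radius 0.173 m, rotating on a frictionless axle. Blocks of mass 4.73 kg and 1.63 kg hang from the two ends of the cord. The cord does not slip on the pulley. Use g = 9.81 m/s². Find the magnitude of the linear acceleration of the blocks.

I = ½MR² = (1/2)(1.85)(0.173)² = 0.02768 kg·m².
Heavier block: m₁g − T₁ = m₁a. Lighter block: T₂ − m₂g = m₂a.
Pulley: (T₁ − T₂)R = Iα = I(a/R), so T₁ − T₂ = (I/R²)a = (1/2)M_p a = 0.9250·a.
Adding the three: (m₁ − m₂)g = (m₁ + m₂ + 0.9250)a, so a = (4.73 − 1.63)(9.81)/(4.73 + 1.63 + 0.9250) = 4.174 m/s².

a ≈ 4.17 m/s²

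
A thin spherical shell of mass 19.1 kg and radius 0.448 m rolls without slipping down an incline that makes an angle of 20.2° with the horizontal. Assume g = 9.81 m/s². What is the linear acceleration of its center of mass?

Translation along the incline: Mg sinθ − f = Ma.
Rotation about the center: fR = Iα with I = (2/3)MR². No-slip gives a = αR, so f = (I/R²)a = (2/3)M a.
Substituting: Mg sinθ = (1 + 0.6667)Ma, so a = g sinθ/(1 + 0.6667) = (9.81) sin 20.2° / 1.667 = 2.032 m/s².

a ≈ 2.03 m/s²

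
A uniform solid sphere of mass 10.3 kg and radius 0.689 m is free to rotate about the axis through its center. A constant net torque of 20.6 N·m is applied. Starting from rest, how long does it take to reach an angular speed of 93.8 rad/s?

t ≈ 8.91 s

I = (2/5)MR² = (2/5)(10.3)(0.689)² = 1.956 kg·m².
α = τ/I = 20.6/1.956 = 10.53 rad/s².
ω = αt ⇒ t = ω/α = 93.8/10.53 = 8.906 s.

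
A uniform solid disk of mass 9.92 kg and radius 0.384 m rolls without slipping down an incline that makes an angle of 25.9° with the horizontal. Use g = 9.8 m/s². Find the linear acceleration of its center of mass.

Translation along the incline: Mg sinθ − f = Ma.
Rotation about the center: fR = Iα with I = ½MR². No-slip gives a = αR, so f = (I/R²)a = (1/2)M a.
Substituting: Mg sinθ = (1 + 0.5000)Ma, so a = g sinθ/(1 + 0.5000) = (9.8) sin 25.9° / 1.500 = 2.854 m/s².

a ≈ 2.85 m/s²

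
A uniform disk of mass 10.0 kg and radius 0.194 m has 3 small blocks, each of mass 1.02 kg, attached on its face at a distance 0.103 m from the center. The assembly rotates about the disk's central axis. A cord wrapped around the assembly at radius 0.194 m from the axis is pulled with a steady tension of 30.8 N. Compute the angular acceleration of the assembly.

I_disk = ½MR² = ½(10.0)(0.194)² = 0.1882 kg·m².
I_blocks = 3·m·r² = 3(1.02)(0.103)² = 0.03246 kg·m².
Total I = 0.2206 kg·m².
τ = F r = (30.8)(0.194) = 5.975 N·m.
α = τ/I = 5.975/0.2206 = 27.08 rad/s².

α ≈ 27.1 rad/s²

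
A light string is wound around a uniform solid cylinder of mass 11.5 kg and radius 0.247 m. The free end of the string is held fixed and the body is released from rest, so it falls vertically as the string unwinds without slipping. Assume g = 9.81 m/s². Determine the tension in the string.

T ≈ 37.6 N

Translation: Mg − T = Ma. Rotation about the center: TR = Iα with I = ½MR².
With a = αR: T = (I/R²)a = (1/2)M a, so Mg = (1 + 0.5000)Ma.
a = g/(1 + 0.5000) = 9.81/1.500 = 6.540 m/s².
T = 0.5000·M·a = (0.5000)(11.5)(6.540) = 37.60 N.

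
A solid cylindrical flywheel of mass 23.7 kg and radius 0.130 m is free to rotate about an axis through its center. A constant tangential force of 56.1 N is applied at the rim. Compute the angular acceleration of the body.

α ≈ 36.4 rad/s²

I = ½MR² = (1/2)(23.7)(0.130)² = 0.2003 kg·m².
τ = F R = (56.1)(0.130) = 7.293 N·m.
Newton's second law for rotation, τ = Iα, gives α = τ/I = 7.293/0.2003 = 36.42 rad/s².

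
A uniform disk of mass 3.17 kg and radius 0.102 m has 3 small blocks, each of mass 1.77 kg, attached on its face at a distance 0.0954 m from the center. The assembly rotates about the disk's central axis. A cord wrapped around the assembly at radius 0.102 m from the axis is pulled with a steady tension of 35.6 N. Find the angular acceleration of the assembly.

I_disk = ½MR² = ½(3.17)(0.102)² = 0.01649 kg·m².
I_blocks = 3·m·r² = 3(1.77)(0.0954)² = 0.04833 kg·m².
Total I = 0.06482 kg·m².
τ = F r = (35.6)(0.102) = 3.631 N·m.
α = τ/I = 3.631/0.06482 = 56.02 rad/s².

α ≈ 56.0 rad/s²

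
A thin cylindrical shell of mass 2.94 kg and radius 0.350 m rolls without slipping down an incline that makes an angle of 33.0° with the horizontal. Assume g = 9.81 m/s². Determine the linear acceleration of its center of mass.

Translation along the incline: Mg sinθ − f = Ma.
Rotation about the center: fR = Iα with I = MR². No-slip gives a = αR, so f = (I/R²)a = M a.
Substituting: Mg sinθ = (1 + 1.000)Ma, so a = g sinθ/(1 + 1.000) = (9.81) sin 33.0° / 2.000 = 2.671 m/s².

a ≈ 2.67 m/s²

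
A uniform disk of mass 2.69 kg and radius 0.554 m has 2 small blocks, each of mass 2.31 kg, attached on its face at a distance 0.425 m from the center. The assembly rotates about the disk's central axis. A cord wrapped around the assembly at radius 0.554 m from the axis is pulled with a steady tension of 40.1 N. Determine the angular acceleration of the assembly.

α ≈ 17.8 rad/s²

I_disk = ½MR² = ½(2.69)(0.554)² = 0.4128 kg·m².
I_blocks = 2·m·r² = 2(2.31)(0.425)² = 0.8345 kg·m².
Total I = 1.247 kg·m².
τ = F r = (40.1)(0.554) = 22.22 N·m.
α = τ/I = 22.22/1.247 = 17.81 rad/s².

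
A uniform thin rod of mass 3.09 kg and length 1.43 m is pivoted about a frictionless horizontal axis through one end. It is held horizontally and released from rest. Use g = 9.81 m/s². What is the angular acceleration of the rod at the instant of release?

α ≈ 10.3 rad/s²

About the pivot, I = (1/3)ML² = (1/3)(3.09)(1.43)² = 2.106 kg·m².
The weight acts at the center, a distance L/2 = 0.7150 m from the pivot; τ = Mg(L/2) = 21.67 N·m.
α = τ/I = 21.67/2.106 = 10.29 rad/s².
(Equivalently α = (3g/(2L)) = 10.29 rad/s².)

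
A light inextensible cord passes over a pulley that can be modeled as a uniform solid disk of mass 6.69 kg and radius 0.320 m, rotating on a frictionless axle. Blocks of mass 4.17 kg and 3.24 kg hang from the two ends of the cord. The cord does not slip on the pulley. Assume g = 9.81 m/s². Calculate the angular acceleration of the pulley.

I = ½MR² = (1/2)(6.69)(0.320)² = 0.3425 kg·m².
Heavier block: m₁g − T₁ = m₁a. Lighter block: T₂ − m₂g = m₂a.
Pulley: (T₁ − T₂)R = Iα = I(a/R), so T₁ − T₂ = (I/R²)a = (1/2)M_p a = 3.345·a.
Adding the three: (m₁ − m₂)g = (m₁ + m₂ + 3.345)a, so a = (4.17 − 3.24)(9.81)/(4.17 + 3.24 + 3.345) = 0.8483 m/s².
α = a/R = 0.8483/0.320 = 2.651 rad/s².

α ≈ 2.65 rad/s²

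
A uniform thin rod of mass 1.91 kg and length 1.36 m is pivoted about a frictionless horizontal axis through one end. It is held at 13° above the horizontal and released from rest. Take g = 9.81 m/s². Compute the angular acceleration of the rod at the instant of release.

About the pivot, I = (1/3)ML² = (1/3)(1.91)(1.36)² = 1.178 kg·m².
The weight acts at the center, a distance L/2 = 0.6800 m from the pivot; τ = Mg(L/2) cos 13° = 12.41 N·m.
α = τ/I = 12.41/1.178 = 10.54 rad/s².

α ≈ 10.5 rad/s²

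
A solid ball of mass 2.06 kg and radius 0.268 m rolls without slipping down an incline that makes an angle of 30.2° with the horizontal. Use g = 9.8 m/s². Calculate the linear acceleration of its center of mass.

Translation along the incline: Mg sinθ − f = Ma.
Rotation about the center: fR = Iα with I = (2/5)MR². No-slip gives a = αR, so f = (I/R²)a = (2/5)M a.
Substituting: Mg sinθ = (1 + 0.4000)Ma, so a = g sinθ/(1 + 0.4000) = (9.8) sin 30.2° / 1.400 = 3.521 m/s².

a ≈ 3.52 m/s²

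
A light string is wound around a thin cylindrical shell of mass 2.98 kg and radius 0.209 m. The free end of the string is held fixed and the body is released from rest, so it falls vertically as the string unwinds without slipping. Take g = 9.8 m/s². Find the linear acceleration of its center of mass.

Translation: Mg − T = Ma. Rotation about the center: TR = Iα with I = MR².
With a = αR: T = (I/R²)a = M a, so Mg = (1 + 1.000)Ma.
a = g/(1 + 1.000) = 9.8/2.000 = 4.900 m/s².

a ≈ 4.90 m/s²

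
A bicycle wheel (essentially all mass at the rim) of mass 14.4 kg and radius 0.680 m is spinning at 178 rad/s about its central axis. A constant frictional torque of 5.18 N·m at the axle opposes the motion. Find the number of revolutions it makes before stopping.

≈ 3240 revolutions

I = MR² = (14.4)(0.680)² = 6.659 kg·m².
The net torque has magnitude 5.18 N·m, opposing ω.
|α| = τ/I = 5.180/6.659 = 0.7779 rad/s² (deceleration).
ω² = ω₀² − 2|α|θ with ω = 0 ⇒ θ = ω₀²/(2|α|) = 20360 rad = 3241 rev.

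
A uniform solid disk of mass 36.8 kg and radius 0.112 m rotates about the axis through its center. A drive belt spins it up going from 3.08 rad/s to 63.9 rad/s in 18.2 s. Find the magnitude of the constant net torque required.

I = ½MR² = (1/2)(36.8)(0.112)² = 0.2308 kg·m².
α = Δω/Δt = (63.9 − 3.08)/18.2 = 3.342 rad/s².
τ = Iα = (0.2308)(3.342) = 0.7713 N·m.

τ ≈ 0.771 N·m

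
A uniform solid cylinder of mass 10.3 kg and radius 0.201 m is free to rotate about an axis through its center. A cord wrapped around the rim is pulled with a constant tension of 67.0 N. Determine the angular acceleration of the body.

α ≈ 64.7 rad/s²

I = ½MR² = (1/2)(10.3)(0.201)² = 0.2081 kg·m².
τ = F R = (67.0)(0.201) = 13.47 N·m.
Newton's second law for rotation, τ = Iα, gives α = τ/I = 13.47/0.2081 = 64.72 rad/s².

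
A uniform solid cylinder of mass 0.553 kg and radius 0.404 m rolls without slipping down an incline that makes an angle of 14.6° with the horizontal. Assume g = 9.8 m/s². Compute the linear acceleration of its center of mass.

a ≈ 1.65 m/s²

Translation along the incline: Mg sinθ − f = Ma.
Rotation about the center: fR = Iα with I = ½MR². No-slip gives a = αR, so f = (I/R²)a = (1/2)M a.
Substituting: Mg sinθ = (1 + 0.5000)Ma, so a = g sinθ/(1 + 0.5000) = (9.8) sin 14.6° / 1.500 = 1.647 m/s².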